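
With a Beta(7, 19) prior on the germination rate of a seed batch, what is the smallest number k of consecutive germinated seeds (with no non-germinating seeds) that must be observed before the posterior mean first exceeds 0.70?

k = 38

After k germinated seeds and 0 non-germinating seeds the posterior is Beta(7+k, 19), with mean (7+k)/(7+19+k).
Set (7+k)/(26+k) > 0.70 and solve: k > (0.70·26 − 7)/(1 − 0.70) = 37.333.
The smallest integer exceeding 37.333 is 38, and checking k=38: (45)/(64) = 0.7031 > 0.70.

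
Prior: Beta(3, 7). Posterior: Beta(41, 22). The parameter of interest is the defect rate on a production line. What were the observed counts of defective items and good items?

Beta is conjugate to the binomial likelihood: posterior = Beta(a+s, b+f).
So s = 41 − 3 = 38 and f = 22 − 7 = 15.

38 defective items and 15 good items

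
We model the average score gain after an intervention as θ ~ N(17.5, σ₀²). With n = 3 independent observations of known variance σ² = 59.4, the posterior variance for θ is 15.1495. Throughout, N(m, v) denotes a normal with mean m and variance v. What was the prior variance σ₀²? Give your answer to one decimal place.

σ₀² = 64.5

Posterior precision equals prior precision plus data precision: 1/σ_n² = 1/σ₀² + n/σ².
So 1/σ₀² = 1/15.1495 − 3/59.4 = 0.066009 − 0.050505 = 0.015504.
Hence σ₀² = 1/0.015504 ≈ 64.5.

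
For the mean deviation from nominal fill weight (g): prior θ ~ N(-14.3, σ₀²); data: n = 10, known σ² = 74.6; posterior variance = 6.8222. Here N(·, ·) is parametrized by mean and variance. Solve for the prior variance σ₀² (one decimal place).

σ₀² = 79.8

For the Normal–Normal model with known σ², precisions add: τ_n = τ₀ + n/σ².
So 1/σ₀² = 1/6.8222 − 10/74.6 = 0.146580 − 0.134048 = 0.012532.
Hence σ₀² = 1/0.012532 ≈ 79.8.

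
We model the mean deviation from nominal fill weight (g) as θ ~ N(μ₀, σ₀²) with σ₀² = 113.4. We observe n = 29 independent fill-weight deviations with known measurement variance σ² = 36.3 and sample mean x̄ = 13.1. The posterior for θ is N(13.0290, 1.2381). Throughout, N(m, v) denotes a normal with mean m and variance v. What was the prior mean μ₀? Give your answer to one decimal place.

With known observation variance, the Normal–Normal posterior has precision τ_n = τ₀ + n/σ² and mean μ_n = (τ₀μ₀ + (n/σ²)x̄)/τ_n.
Here τ₀ = 1/113.4 = 0.008818 and τ_data = 29/36.3 = 0.798898, so τ_n = 0.807716.
Rearranging for μ₀: μ₀ = (μ_n·τ_n − τ_data·x̄)/τ₀ = (13.0290·0.807716 − 0.798898·13.1) / 0.008818 = 0.058168/0.008818 ≈ 6.6.

μ₀ = 6.6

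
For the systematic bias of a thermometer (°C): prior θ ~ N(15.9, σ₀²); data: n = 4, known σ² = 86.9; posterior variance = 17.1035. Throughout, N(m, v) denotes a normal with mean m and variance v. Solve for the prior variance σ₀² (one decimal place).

σ₀² = 80.4

For the Normal–Normal model with known σ², precisions add: τ_n = τ₀ + n/σ².
So 1/σ₀² = 1/17.1035 − 4/86.9 = 0.058468 − 0.046030 = 0.012438.
Hence σ₀² = 1/0.012438 ≈ 80.4.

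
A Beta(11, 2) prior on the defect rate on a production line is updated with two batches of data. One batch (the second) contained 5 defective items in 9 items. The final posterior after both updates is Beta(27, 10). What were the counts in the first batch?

Because Beta–binomial updating is additive in the counts, the combined data contributed (α_post−α_prior, β_post−β_prior) successes and failures.
Total across both batches: 27−11=16 defective items, 10−2=8 good items.
Subtract the second batch: 16−5=11 defective items and 8−4=4 good items.

11 defective items and 4 good items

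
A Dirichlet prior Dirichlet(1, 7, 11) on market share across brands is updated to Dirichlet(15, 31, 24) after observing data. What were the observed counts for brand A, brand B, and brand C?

For a Dirichlet(α) prior with multinomial counts c, the posterior is Dirichlet(α + c) componentwise.
Counts are posterior − prior componentwise: 15−1=14, 31−7=24, 24−11=13.

counts (14, 24, 13)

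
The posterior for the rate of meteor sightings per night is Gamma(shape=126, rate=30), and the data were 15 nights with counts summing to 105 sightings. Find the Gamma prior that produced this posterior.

Gamma(shape=21, rate=15)

Gamma–Poisson conjugacy: posterior shape = α + Σxᵢ, posterior rate = β + n.
So α = 126 − 105 = 21 and β = 30 − 15 = 15.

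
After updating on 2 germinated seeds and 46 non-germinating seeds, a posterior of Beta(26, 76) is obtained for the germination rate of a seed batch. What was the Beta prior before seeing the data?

Beta(24, 30)

Under Beta–binomial conjugacy the posterior parameters are (a+s, b+f).
Subtract the data counts: 26−2=24, 76−46=30.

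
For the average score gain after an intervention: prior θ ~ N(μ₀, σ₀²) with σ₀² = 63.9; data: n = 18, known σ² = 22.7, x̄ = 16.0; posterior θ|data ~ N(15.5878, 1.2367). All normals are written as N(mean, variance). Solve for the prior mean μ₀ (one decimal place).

μ₀ = -5.3

With known observation variance, the Normal–Normal posterior has precision τ_n = τ₀ + n/σ² and mean μ_n = (τ₀μ₀ + (n/σ²)x̄)/τ_n.
Here τ₀ = 1/63.9 = 0.015649 and τ_data = 18/22.7 = 0.792952, so τ_n = 0.808601.
Rearranging for μ₀: μ₀ = (μ_n·τ_n − τ_data·x̄)/τ₀ = (15.5878·0.808601 − 0.792952·16.0) / 0.015649 = -0.082921/0.015649 ≈ -5.3.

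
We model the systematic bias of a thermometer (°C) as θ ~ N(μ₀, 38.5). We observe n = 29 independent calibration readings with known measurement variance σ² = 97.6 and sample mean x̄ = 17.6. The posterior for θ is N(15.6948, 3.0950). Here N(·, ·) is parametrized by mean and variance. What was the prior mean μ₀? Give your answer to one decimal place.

μ₀ = -6.1

The posterior mean is a precision-weighted average: μ_n = (τ₀μ₀ + τ_data·x̄)/(τ₀+τ_data), with τ₀=1/σ₀² and τ_data=n/σ².
Here τ₀ = 1/38.5 = 0.025974 and τ_data = 29/97.6 = 0.297131, so τ_n = 0.323105.
Rearranging for μ₀: μ₀ = (μ_n·τ_n − τ_data·x̄)/τ₀ = (15.6948·0.323105 − 0.297131·17.6) / 0.025974 = -0.158437/0.025974 ≈ -6.1.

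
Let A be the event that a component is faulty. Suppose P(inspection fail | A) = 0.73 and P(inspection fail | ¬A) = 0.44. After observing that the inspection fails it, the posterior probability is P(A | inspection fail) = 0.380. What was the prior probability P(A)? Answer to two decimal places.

P(A) = 0.27

Bayes' rule in odds form gives O(A|E) = O(A)·[P(E|A)/P(E|¬A)], hence O(A) = O(A|E)/LR.
Posterior odds = 0.380/(1−0.380) = 0.6129. LR = 0.73/0.44 = 1.6591.
Prior odds = 0.6129/1.6591 = 0.3694, so P(A) = 0.3694/(1+0.3694) ≈ 0.27.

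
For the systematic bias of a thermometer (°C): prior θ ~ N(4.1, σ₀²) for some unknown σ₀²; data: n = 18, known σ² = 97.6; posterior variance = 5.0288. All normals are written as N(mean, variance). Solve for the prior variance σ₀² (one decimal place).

For the Normal–Normal model with known σ², precisions add: τ_n = τ₀ + n/σ².
So 1/σ₀² = 1/5.0288 − 18/97.6 = 0.198855 − 0.184426 = 0.014429.
Hence σ₀² = 1/0.014429 ≈ 69.3.

σ₀² = 69.3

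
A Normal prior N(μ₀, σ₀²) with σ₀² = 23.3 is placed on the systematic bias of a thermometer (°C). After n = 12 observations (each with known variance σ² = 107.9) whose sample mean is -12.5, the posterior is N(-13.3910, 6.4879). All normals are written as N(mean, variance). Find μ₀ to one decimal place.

μ₀ = -15.7

The posterior mean is a precision-weighted average: μ_n = (τ₀μ₀ + τ_data·x̄)/(τ₀+τ_data), with τ₀=1/σ₀² and τ_data=n/σ².
Here τ₀ = 1/23.3 = 0.042918 and τ_data = 12/107.9 = 0.111214, so τ_n = 0.154132.
Rearranging for μ₀: μ₀ = (μ_n·τ_n − τ_data·x̄)/τ₀ = (-13.3910·0.154132 − 0.111214·-12.5) / 0.042918 = -0.673807/0.042918 ≈ -15.7.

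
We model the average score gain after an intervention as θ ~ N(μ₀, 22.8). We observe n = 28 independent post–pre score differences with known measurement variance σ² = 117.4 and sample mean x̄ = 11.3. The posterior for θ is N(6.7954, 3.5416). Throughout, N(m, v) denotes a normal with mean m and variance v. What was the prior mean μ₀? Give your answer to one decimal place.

With known observation variance, the Normal–Normal posterior has precision τ_n = τ₀ + n/σ² and mean μ_n = (τ₀μ₀ + (n/σ²)x̄)/τ_n.
Here τ₀ = 1/22.8 = 0.043860 and τ_data = 28/117.4 = 0.238501, so τ_n = 0.282361.
Rearranging for μ₀: μ₀ = (μ_n·τ_n − τ_data·x̄)/τ₀ = (6.7954·0.282361 − 0.238501·11.3) / 0.043860 = -0.776305/0.043860 ≈ -17.7.

μ₀ = -17.7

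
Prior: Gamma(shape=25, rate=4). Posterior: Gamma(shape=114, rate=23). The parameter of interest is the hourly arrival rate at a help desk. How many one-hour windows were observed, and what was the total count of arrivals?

n = 19 one-hour windows with total 89 arrivals

Gamma–Poisson conjugacy: posterior shape = α + Σxᵢ, posterior rate = β + n.
Matching: Σxᵢ = 114 − 25 = 89 and n = 23 − 4 = 19.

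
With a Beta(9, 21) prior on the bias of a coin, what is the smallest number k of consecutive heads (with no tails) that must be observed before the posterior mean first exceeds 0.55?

After k heads and 0 tails the posterior is Beta(9+k, 21), with mean (9+k)/(9+21+k).
Set (9+k)/(30+k) > 0.55 and solve: k > (0.55·30 − 9)/(1 − 0.55) = 16.667.
The smallest integer exceeding 16.667 is 17.

k = 17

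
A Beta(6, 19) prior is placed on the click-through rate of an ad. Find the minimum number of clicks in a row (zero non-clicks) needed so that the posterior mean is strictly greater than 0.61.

After k clicks and 0 non-clicks the posterior is Beta(6+k, 19), with mean (6+k)/(6+19+k).
Set (6+k)/(25+k) > 0.61 and solve: k > (0.61·25 − 6)/(1 − 0.61) = 23.718.
The smallest integer exceeding 23.718 is 24, and checking k=24: (30)/(49) = 0.6122 > 0.61.

k = 24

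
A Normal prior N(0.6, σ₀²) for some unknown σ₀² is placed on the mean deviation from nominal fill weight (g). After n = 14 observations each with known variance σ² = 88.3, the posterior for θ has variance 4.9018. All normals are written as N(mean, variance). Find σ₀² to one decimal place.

For the Normal–Normal model with known σ², precisions add: τ_n = τ₀ + n/σ².
So 1/σ₀² = 1/4.9018 − 14/88.3 = 0.204007 − 0.158550 = 0.045457.
Hence σ₀² = 1/0.045457 ≈ 22.0.

σ₀² = 22.0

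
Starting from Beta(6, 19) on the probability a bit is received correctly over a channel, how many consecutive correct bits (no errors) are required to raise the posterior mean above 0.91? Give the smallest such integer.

k = 187

After k correct bits and 0 errors the posterior is Beta(6+k, 19), with mean (6+k)/(6+19+k).
Set (6+k)/(25+k) > 0.91 and solve: k > (0.91·25 − 6)/(1 − 0.91) = 186.111.
The smallest integer exceeding 186.111 is 187, and checking k=187: (193)/(212) = 0.9104 > 0.91.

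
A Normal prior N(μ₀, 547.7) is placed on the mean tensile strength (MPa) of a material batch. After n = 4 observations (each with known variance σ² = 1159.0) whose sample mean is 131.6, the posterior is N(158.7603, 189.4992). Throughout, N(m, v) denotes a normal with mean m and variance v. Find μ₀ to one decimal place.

μ₀ = 210.1

With known observation variance, the Normal–Normal posterior has precision τ_n = τ₀ + n/σ² and mean μ_n = (τ₀μ₀ + (n/σ²)x̄)/τ_n.
Here τ₀ = 1/547.7 = 0.001826 and τ_data = 4/1159.0 = 0.003451, so τ_n = 0.005277.
Rearranging for μ₀: μ₀ = (μ_n·τ_n − τ_data·x̄)/τ₀ = (158.7603·0.005277 − 0.003451·131.6) / 0.001826 = 0.383627/0.001826 ≈ 210.1.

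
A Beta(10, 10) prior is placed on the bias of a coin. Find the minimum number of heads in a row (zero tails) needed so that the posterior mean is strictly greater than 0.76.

After k heads and 0 tails the posterior is Beta(10+k, 10), with mean (10+k)/(10+10+k).
Set (10+k)/(20+k) > 0.76 and solve: k > (0.76·20 − 10)/(1 − 0.76) = 21.667.
The smallest integer exceeding 21.667 is 22.

k = 22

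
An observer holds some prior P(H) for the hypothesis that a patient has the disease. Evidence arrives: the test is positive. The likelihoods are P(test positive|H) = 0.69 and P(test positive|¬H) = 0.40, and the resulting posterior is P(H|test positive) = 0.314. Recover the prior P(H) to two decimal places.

P(H) = 0.21

Bayes' rule in odds form gives O(H|E) = O(H)·[P(E|H)/P(E|¬H)], hence O(H) = O(H|E)/LR.
Posterior odds = 0.314/(1−0.314) = 0.4577. LR = 0.69/0.40 = 1.7250.
Prior odds = 0.4577/1.7250 = 0.2653, so P(H) = 0.2653/(1+0.2653) ≈ 0.21.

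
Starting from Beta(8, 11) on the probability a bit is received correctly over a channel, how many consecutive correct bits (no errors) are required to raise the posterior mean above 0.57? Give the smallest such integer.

After k correct bits and 0 errors the posterior is Beta(8+k, 11), with mean (8+k)/(8+11+k).
Set (8+k)/(19+k) > 0.57 and solve: k > (0.57·19 − 8)/(1 − 0.57) = 6.581.
The smallest integer exceeding 6.581 is 7.

k = 7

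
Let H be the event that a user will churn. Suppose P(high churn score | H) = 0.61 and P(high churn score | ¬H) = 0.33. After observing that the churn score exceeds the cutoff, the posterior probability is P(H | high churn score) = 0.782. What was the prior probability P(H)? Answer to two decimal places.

P(H) = 0.66

In odds form, posterior odds = prior odds × likelihood ratio, so prior odds = posterior odds ÷ LR.
Posterior odds = 0.782/(1−0.782) = 3.5872. LR = 0.61/0.33 = 1.8485.
Prior odds = 3.5872/1.8485 = 1.9406, so P(H) = 1.9406/(1+1.9406) ≈ 0.66.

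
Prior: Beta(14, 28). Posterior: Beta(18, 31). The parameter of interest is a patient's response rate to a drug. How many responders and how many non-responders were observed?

A Beta(a, b) prior with s successes and f failures in binomial data gives a Beta(a+s, b+f) posterior.
Match parameters: s=18−14=4, f=31−28=3.

4 responders and 3 non-responders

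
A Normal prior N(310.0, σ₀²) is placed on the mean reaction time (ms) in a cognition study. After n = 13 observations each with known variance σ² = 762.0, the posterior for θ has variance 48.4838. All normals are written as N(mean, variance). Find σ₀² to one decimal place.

For the Normal–Normal model with known σ², precisions add: τ_n = τ₀ + n/σ².
So 1/σ₀² = 1/48.4838 − 13/762.0 = 0.020625 − 0.017060 = 0.003565.
Hence σ₀² = 1/0.003565 ≈ 280.5.

σ₀² = 280.5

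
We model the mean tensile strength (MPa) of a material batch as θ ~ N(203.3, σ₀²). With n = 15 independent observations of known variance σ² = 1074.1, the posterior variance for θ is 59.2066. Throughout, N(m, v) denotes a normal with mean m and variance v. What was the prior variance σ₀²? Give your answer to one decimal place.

Posterior precision equals prior precision plus data precision: 1/σ_n² = 1/σ₀² + n/σ².
So 1/σ₀² = 1/59.2066 − 15/1074.1 = 0.016890 − 0.013965 = 0.002925.
Hence σ₀² = 1/0.002925 ≈ 341.9.

σ₀² = 341.9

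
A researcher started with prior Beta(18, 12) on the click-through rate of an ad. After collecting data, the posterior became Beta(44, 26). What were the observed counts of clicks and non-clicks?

26 clicks and 14 non-clicks

Beta is conjugate to the binomial likelihood: posterior = Beta(α+s, β+f).
Match parameters: s=44−18=26, f=26−12=14.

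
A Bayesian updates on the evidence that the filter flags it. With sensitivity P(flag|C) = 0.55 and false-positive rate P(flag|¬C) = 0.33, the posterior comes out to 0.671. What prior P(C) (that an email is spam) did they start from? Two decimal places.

In odds form, posterior odds = prior odds × likelihood ratio, so prior odds = posterior odds ÷ LR.
Posterior odds = 0.671/(1−0.671) = 2.0395. LR = 0.55/0.33 = 1.6667.
Prior odds = 2.0395/1.6667 = 1.2237, so P(C) = 1.2237/(1+1.2237) ≈ 0.55.

P(C) = 0.55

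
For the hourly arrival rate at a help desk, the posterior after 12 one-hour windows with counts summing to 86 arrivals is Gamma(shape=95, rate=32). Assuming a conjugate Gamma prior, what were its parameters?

Gamma(shape=9, rate=20)

A Gamma(α, β) prior (rate parametrization) on a Poisson rate with n observations summing to S gives posterior Gamma(α+S, β+n).
So α = 95 − 86 = 9 and β = 32 − 12 = 20.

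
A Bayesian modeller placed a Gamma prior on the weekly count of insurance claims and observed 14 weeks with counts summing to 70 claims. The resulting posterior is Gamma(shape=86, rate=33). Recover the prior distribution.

Gamma(shape=16, rate=19)

Gamma–Poisson conjugacy: posterior shape = α + Σxᵢ, posterior rate = β + n.
So α = 86 − 70 = 16 and β = 33 − 14 = 19.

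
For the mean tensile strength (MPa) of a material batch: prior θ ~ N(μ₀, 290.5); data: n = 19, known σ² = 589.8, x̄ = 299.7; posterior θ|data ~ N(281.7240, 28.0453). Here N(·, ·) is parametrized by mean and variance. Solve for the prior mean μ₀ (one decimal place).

The posterior mean is a precision-weighted average: μ_n = (τ₀μ₀ + τ_data·x̄)/(τ₀+τ_data), with τ₀=1/σ₀² and τ_data=n/σ².
Here τ₀ = 1/290.5 = 0.003442 and τ_data = 19/589.8 = 0.032214, so τ_n = 0.035656.
Rearranging for μ₀: μ₀ = (μ_n·τ_n − τ_data·x̄)/τ₀ = (281.7240·0.035656 − 0.032214·299.7) / 0.003442 = 0.390615/0.003442 ≈ 113.5.

μ₀ = 113.5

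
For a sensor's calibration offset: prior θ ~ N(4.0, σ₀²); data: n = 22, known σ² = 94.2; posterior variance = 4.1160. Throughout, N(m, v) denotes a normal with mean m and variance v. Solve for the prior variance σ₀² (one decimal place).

σ₀² = 106.3

For the Normal–Normal model with known σ², precisions add: τ_n = τ₀ + n/σ².
So 1/σ₀² = 1/4.1160 − 22/94.2 = 0.242954 − 0.233546 = 0.009408.
Hence σ₀² = 1/0.009408 ≈ 106.3.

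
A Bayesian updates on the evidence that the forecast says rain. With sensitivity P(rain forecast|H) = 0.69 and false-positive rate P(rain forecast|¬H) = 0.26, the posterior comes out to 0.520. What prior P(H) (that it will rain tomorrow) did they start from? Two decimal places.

Bayes' rule in odds form gives O(H|E) = O(H)·[P(E|H)/P(E|¬H)], hence O(H) = O(H|E)/LR.
Posterior odds = 0.520/(1−0.520) = 1.0833. LR = 0.69/0.26 = 2.6538.
Prior odds = 1.0833/2.6538 = 0.4082, so P(H) = 0.4082/(1+0.4082) ≈ 0.29.

P(H) = 0.29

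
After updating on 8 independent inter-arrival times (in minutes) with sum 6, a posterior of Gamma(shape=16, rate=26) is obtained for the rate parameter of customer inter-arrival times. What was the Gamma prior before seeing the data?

Gamma(shape=8, rate=20)

For an exponential likelihood with a Gamma(α, β) prior on the rate, n observations with total T give posterior Gamma(α+n, β+T).
So α = 16 − 8 = 8 and β = 26 − 6 = 20.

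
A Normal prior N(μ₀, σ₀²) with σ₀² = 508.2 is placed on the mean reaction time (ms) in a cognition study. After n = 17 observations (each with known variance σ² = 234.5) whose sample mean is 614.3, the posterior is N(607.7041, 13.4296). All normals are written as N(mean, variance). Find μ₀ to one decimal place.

The posterior mean is a precision-weighted average: μ_n = (τ₀μ₀ + τ_data·x̄)/(τ₀+τ_data), with τ₀=1/σ₀² and τ_data=n/σ².
Here τ₀ = 1/508.2 = 0.001968 and τ_data = 17/234.5 = 0.072495, so τ_n = 0.074463.
Rearranging for μ₀: μ₀ = (μ_n·τ_n − τ_data·x̄)/τ₀ = (607.7041·0.074463 − 0.072495·614.3) / 0.001968 = 0.717792/0.001968 ≈ 364.7.

μ₀ = 364.7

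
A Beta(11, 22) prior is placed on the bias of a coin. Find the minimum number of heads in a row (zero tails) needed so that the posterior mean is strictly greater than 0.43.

After k heads and 0 tails the posterior is Beta(11+k, 22), with mean (11+k)/(11+22+k).
Set (11+k)/(33+k) > 0.43 and solve: k > (0.43·33 − 11)/(1 − 0.43) = 5.596.
The smallest integer exceeding 5.596 is 6, and checking k=6: (17)/(39) = 0.4359 > 0.43.

k = 6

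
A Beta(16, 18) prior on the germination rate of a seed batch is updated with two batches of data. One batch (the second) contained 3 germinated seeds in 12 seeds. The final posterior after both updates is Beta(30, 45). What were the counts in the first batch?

Because Beta–binomial updating is additive in the counts, the combined data contributed (α_post−α_prior, β_post−β_prior) successes and failures.
Total across both batches: 30−16=14 germinated seeds, 45−18=27 non-germinating seeds.
Subtract the second batch: 14−3=11 germinated seeds and 27−9=18 non-germinating seeds.

11 germinated seeds and 18 non-germinating seeds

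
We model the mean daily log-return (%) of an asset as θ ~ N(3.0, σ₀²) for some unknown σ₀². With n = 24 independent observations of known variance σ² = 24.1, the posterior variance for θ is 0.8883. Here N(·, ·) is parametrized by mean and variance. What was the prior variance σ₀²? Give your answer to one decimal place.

For the Normal–Normal model with known σ², precisions add: τ_n = τ₀ + n/σ².
So 1/σ₀² = 1/0.8883 − 24/24.1 = 1.125746 − 0.995851 = 0.129895.
Hence σ₀² = 1/0.129895 ≈ 7.7.

σ₀² = 7.7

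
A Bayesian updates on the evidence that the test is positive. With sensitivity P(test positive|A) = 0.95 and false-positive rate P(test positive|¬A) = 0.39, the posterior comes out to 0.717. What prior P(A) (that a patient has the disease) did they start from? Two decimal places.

In odds form, posterior odds = prior odds × likelihood ratio, so prior odds = posterior odds ÷ LR.
Posterior odds = 0.717/(1−0.717) = 2.5336. LR = 0.95/0.39 = 2.4359.
Prior odds = 2.5336/2.4359 = 1.0401, so P(A) = 1.0401/(1+1.0401) ≈ 0.51.

P(A) = 0.51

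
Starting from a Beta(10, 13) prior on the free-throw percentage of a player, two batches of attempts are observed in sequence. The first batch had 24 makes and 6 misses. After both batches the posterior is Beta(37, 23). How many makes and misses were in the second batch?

Because Beta–binomial updating is additive in the counts, the combined data contributed (α_post−α_prior, β_post−β_prior) successes and failures.
Total across both batches: 37−10=27 makes, 23−13=10 misses.
Subtract the first batch: 27−24=3 makes and 10−6=4 misses.

3 makes and 4 misses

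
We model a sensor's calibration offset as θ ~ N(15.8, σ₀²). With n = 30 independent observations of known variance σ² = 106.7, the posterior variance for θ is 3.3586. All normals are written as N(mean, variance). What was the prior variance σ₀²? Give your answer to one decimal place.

For the Normal–Normal model with known σ², precisions add: τ_n = τ₀ + n/σ².
So 1/σ₀² = 1/3.3586 − 30/106.7 = 0.297743 − 0.281162 = 0.016581.
Hence σ₀² = 1/0.016581 ≈ 60.3.

σ₀² = 60.3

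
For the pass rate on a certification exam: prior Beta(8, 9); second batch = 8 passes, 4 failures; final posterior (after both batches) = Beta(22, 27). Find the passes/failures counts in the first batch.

Sequential conjugate updates are equivalent to a single update on the pooled data, so total successes = posterior α − prior α and total failures = posterior β − prior β.
Total across both batches: 22−8=14 passes, 27−9=18 failures.
Subtract the second batch: 14−8=6 passes and 18−4=14 failures.

6 passes and 14 failures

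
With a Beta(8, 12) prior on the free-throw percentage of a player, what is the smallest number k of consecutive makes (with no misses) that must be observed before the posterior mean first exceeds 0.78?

k = 35

After k makes and 0 misses the posterior is Beta(8+k, 12), with mean (8+k)/(8+12+k).
Set (8+k)/(20+k) > 0.78 and solve: k > (0.78·20 − 8)/(1 − 0.78) = 34.545.
The smallest integer exceeding 34.545 is 35, and checking k=35: (43)/(55) = 0.7818 > 0.78.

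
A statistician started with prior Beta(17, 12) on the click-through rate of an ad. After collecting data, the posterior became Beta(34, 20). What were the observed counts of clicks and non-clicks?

17 clicks and 8 non-clicks

Under Beta–binomial conjugacy the posterior parameters are (a+s, b+f).
Match parameters: s=34−17=17, f=20−12=8.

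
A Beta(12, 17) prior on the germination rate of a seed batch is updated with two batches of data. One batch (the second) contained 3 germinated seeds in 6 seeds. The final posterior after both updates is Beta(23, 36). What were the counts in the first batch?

8 germinated seeds and 16 non-germinating seeds

Sequential conjugate updates are equivalent to a single update on the pooled data, so total successes = posterior α − prior α and total failures = posterior β − prior β.
Total across both batches: 23−12=11 germinated seeds, 36−17=19 non-germinating seeds.
Subtract the second batch: 11−3=8 germinated seeds and 19−3=16 non-germinating seeds.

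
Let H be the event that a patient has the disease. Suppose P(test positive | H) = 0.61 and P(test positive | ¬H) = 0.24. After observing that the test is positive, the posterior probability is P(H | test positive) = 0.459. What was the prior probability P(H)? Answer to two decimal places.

P(H) = 0.25

In odds form, posterior odds = prior odds × likelihood ratio, so prior odds = posterior odds ÷ LR.
Posterior odds = 0.459/(1−0.459) = 0.8484. LR = 0.61/0.24 = 2.5417.
Prior odds = 0.8484/2.5417 = 0.3338, so P(H) = 0.3338/(1+0.3338) ≈ 0.25.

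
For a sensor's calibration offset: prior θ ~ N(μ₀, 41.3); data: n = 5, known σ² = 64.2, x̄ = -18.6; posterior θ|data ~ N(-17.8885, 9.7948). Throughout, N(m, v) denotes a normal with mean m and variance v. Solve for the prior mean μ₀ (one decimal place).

μ₀ = -15.6

The posterior mean is a precision-weighted average: μ_n = (τ₀μ₀ + τ_data·x̄)/(τ₀+τ_data), with τ₀=1/σ₀² and τ_data=n/σ².
Here τ₀ = 1/41.3 = 0.024213 and τ_data = 5/64.2 = 0.077882, so τ_n = 0.102095.
Rearranging for μ₀: μ₀ = (μ_n·τ_n − τ_data·x̄)/τ₀ = (-17.8885·0.102095 − 0.077882·-18.6) / 0.024213 = -0.377721/0.024213 ≈ -15.6.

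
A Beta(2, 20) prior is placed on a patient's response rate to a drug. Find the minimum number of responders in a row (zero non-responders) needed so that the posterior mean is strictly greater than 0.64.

After k responders and 0 non-responders the posterior is Beta(2+k, 20), with mean (2+k)/(2+20+k).
Set (2+k)/(22+k) > 0.64 and solve: k > (0.64·22 − 2)/(1 − 0.64) = 33.556.
The smallest integer exceeding 33.556 is 34.

k = 34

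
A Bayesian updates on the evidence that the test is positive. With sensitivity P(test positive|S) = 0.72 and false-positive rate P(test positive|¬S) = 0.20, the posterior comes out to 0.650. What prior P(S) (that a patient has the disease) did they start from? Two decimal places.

Bayes' rule in odds form gives O(S|E) = O(S)·[P(E|S)/P(E|¬S)], hence O(S) = O(S|E)/LR.
Posterior odds = 0.650/(1−0.650) = 1.8571. LR = 0.72/0.20 = 3.6000.
Prior odds = 1.8571/3.6000 = 0.5159, so P(S) = 0.5159/(1+0.5159) ≈ 0.34.

P(S) = 0.34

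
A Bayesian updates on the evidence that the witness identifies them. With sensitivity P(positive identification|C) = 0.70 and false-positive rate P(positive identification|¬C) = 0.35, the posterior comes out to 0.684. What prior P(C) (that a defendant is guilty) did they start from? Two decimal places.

P(C) = 0.52

In odds form, posterior odds = prior odds × likelihood ratio, so prior odds = posterior odds ÷ LR.
Posterior odds = 0.684/(1−0.684) = 2.1646. LR = 0.70/0.35 = 2.0000.
Prior odds = 2.1646/2.0000 = 1.0823, so P(C) = 1.0823/(1+1.0823) ≈ 0.52.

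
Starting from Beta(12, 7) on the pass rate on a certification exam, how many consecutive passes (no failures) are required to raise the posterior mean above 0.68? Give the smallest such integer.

After k passes and 0 failures the posterior is Beta(12+k, 7), with mean (12+k)/(12+7+k).
Set (12+k)/(19+k) > 0.68 and solve: k > (0.68·19 − 12)/(1 − 0.68) = 2.875.
The smallest integer exceeding 2.875 is 3.

k = 3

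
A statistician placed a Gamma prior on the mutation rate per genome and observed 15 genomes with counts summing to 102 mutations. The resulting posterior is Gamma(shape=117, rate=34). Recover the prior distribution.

Gamma(shape=15, rate=19)

A Gamma(α, β) prior (rate parametrization) on a Poisson rate with n observations summing to S gives posterior Gamma(α+S, β+n).
So α = 117 − 102 = 15 and β = 34 − 15 = 19.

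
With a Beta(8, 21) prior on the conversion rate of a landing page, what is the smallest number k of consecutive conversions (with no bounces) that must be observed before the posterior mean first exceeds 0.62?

k = 27

After k conversions and 0 bounces the posterior is Beta(8+k, 21), with mean (8+k)/(8+21+k).
Set (8+k)/(29+k) > 0.62 and solve: k > (0.62·29 − 8)/(1 − 0.62) = 26.263.
The smallest integer exceeding 26.263 is 27, and checking k=27: (35)/(56) = 0.6250 > 0.62.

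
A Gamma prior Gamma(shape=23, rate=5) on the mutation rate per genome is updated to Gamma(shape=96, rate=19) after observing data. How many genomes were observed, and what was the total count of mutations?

n = 14 genomes with total 73 mutations

Gamma–Poisson conjugacy: posterior shape = α + Σxᵢ, posterior rate = β + n.
Matching: Σxᵢ = 96 − 23 = 73 and n = 19 − 5 = 14.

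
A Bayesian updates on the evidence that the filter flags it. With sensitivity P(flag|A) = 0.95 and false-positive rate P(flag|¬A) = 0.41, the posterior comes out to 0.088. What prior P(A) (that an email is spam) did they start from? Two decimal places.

In odds form, posterior odds = prior odds × likelihood ratio, so prior odds = posterior odds ÷ LR.
Posterior odds = 0.088/(1−0.088) = 0.0965. LR = 0.95/0.41 = 2.3171.
Prior odds = 0.0965/2.3171 = 0.0416, so P(A) = 0.0416/(1+0.0416) ≈ 0.04.

P(A) = 0.04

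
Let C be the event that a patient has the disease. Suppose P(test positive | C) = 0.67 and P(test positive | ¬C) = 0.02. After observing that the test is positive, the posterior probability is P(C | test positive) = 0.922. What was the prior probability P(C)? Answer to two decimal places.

P(C) = 0.26

In odds form, posterior odds = prior odds × likelihood ratio, so prior odds = posterior odds ÷ LR.
Posterior odds = 0.922/(1−0.922) = 11.8205. LR = 0.67/0.02 = 33.5000.
Prior odds = 11.8205/33.5000 = 0.3529, so P(C) = 0.3529/(1+0.3529) ≈ 0.26.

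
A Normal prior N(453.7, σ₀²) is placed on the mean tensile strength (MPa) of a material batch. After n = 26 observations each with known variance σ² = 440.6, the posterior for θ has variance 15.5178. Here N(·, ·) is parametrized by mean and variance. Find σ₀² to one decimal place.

σ₀² = 184.1

Posterior precision equals prior precision plus data precision: 1/σ_n² = 1/σ₀² + n/σ².
So 1/σ₀² = 1/15.5178 − 26/440.6 = 0.064442 − 0.059010 = 0.005432.
Hence σ₀² = 1/0.005432 ≈ 184.1.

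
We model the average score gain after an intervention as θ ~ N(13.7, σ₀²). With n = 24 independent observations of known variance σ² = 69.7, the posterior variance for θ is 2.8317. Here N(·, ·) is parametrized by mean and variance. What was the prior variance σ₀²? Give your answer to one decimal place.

Posterior precision equals prior precision plus data precision: 1/σ_n² = 1/σ₀² + n/σ².
So 1/σ₀² = 1/2.8317 − 24/69.7 = 0.353145 − 0.344333 = 0.008812.
Hence σ₀² = 1/0.008812 ≈ 113.5.

σ₀² = 113.5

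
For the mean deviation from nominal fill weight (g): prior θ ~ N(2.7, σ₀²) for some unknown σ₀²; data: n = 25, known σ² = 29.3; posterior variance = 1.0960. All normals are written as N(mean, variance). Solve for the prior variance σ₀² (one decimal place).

Posterior precision equals prior precision plus data precision: 1/σ_n² = 1/σ₀² + n/σ².
So 1/σ₀² = 1/1.0960 − 25/29.3 = 0.912409 − 0.853242 = 0.059167.
Hence σ₀² = 1/0.059167 ≈ 16.9.

σ₀² = 16.9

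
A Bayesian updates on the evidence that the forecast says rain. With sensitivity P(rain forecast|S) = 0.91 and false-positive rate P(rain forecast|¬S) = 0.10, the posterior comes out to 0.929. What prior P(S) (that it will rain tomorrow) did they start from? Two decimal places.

In odds form, posterior odds = prior odds × likelihood ratio, so prior odds = posterior odds ÷ LR.
Posterior odds = 0.929/(1−0.929) = 13.0845. LR = 0.91/0.10 = 9.1000.
Prior odds = 13.0845/9.1000 = 1.4379, so P(S) = 1.4379/(1+1.4379) ≈ 0.59.

P(S) = 0.59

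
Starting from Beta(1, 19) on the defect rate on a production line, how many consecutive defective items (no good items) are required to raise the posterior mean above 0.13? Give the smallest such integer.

After k defective items and 0 good items the posterior is Beta(1+k, 19), with mean (1+k)/(1+19+k).
Set (1+k)/(20+k) > 0.13 and solve: k > (0.13·20 − 1)/(1 − 0.13) = 1.839.
The smallest integer exceeding 1.839 is 2, and checking k=2: (3)/(22) = 0.1364 > 0.13.

k = 2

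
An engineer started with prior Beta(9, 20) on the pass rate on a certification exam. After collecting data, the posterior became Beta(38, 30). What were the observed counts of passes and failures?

29 passes and 10 failures

Beta is conjugate to the binomial likelihood: posterior = Beta(α+s, β+f).
So s = 38 − 9 = 29 and f = 30 − 20 = 10.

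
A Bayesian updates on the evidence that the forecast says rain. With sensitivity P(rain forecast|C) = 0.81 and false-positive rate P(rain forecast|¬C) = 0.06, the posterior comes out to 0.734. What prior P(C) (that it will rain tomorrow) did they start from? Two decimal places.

P(C) = 0.17

In odds form, posterior odds = prior odds × likelihood ratio, so prior odds = posterior odds ÷ LR.
Posterior odds = 0.734/(1−0.734) = 2.7594. LR = 0.81/0.06 = 13.5000.
Prior odds = 2.7594/13.5000 = 0.2044, so P(C) = 0.2044/(1+0.2044) ≈ 0.17.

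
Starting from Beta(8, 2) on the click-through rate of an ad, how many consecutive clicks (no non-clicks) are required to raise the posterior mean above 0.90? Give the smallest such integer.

k = 11

After k clicks and 0 non-clicks the posterior is Beta(8+k, 2), with mean (8+k)/(8+2+k).
Set (8+k)/(10+k) > 0.90 and solve: k > (0.90·10 − 8)/(1 − 0.90) = 10.000.
The smallest integer exceeding 10.000 is 11.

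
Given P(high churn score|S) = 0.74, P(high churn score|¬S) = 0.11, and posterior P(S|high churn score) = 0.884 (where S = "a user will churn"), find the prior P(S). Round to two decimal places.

In odds form, posterior odds = prior odds × likelihood ratio, so prior odds = posterior odds ÷ LR.
Posterior odds = 0.884/(1−0.884) = 7.6207. LR = 0.74/0.11 = 6.7273.
Prior odds = 7.6207/6.7273 = 1.1328, so P(S) = 1.1328/(1+1.1328) ≈ 0.53.

P(S) = 0.53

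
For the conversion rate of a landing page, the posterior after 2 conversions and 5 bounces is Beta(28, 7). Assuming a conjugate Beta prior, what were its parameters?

Beta(26, 2)

Beta is conjugate to the binomial likelihood: posterior = Beta(a+s, b+f).
Subtract the data counts: 28−2=26, 7−5=2.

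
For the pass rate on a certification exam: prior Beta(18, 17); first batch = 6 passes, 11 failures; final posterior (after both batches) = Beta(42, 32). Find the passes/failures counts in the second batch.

18 passes and 4 failures

Because Beta–binomial updating is additive in the counts, the combined data contributed (α_post−α_prior, β_post−β_prior) successes and failures.
Total across both batches: 42−18=24 passes, 32−17=15 failures.
Subtract the first batch: 24−6=18 passes and 15−11=4 failures.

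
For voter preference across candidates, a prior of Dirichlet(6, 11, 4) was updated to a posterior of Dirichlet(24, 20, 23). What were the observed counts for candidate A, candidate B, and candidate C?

For a Dirichlet(α) prior with multinomial counts c, the posterior is Dirichlet(α + c) componentwise.
Counts are posterior − prior componentwise: 24−6=18, 20−11=9, 23−4=19.

counts (18, 9, 19)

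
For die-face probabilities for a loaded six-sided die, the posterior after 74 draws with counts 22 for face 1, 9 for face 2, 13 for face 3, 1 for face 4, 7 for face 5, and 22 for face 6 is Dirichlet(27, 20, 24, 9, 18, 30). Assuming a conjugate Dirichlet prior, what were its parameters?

Dirichlet(5, 11, 11, 8, 11, 8)

For a Dirichlet(α) prior with multinomial counts c, the posterior is Dirichlet(α + c) componentwise.
Subtract each count from the matching posterior parameter: 27−22=5, 20−9=11, 24−13=11, 9−1=8, 18−7=11, 30−22=8.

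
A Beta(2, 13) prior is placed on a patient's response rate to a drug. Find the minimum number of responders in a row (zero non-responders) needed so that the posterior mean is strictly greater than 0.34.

k = 5

After k responders and 0 non-responders the posterior is Beta(2+k, 13), with mean (2+k)/(2+13+k).
Set (2+k)/(15+k) > 0.34 and solve: k > (0.34·15 − 2)/(1 − 0.34) = 4.697.
The smallest integer exceeding 4.697 is 5.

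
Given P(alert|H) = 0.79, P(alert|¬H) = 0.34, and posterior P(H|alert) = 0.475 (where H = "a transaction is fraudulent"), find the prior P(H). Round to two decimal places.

In odds form, posterior odds = prior odds × likelihood ratio, so prior odds = posterior odds ÷ LR.
Posterior odds = 0.475/(1−0.475) = 0.9048. LR = 0.79/0.34 = 2.3235.
Prior odds = 0.9048/2.3235 = 0.3894, so P(H) = 0.3894/(1+0.3894) ≈ 0.28.

P(H) = 0.28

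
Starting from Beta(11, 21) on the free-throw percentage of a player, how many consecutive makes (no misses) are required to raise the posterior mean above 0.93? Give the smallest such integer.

After k makes and 0 misses the posterior is Beta(11+k, 21), with mean (11+k)/(11+21+k).
Set (11+k)/(32+k) > 0.93 and solve: k > (0.93·32 − 11)/(1 − 0.93) = 268.000.
The smallest integer exceeding 268.000 is 269, and checking k=269: (280)/(301) = 0.9302 > 0.93.

k = 269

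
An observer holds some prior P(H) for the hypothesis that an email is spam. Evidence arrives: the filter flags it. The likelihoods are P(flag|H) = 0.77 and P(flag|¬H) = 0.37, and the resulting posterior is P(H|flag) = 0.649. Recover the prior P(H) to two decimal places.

P(H) = 0.47

In odds form, posterior odds = prior odds × likelihood ratio, so prior odds = posterior odds ÷ LR.
Posterior odds = 0.649/(1−0.649) = 1.8490. LR = 0.77/0.37 = 2.0811.
Prior odds = 1.8490/2.0811 = 0.8885, so P(H) = 0.8885/(1+0.8885) ≈ 0.47.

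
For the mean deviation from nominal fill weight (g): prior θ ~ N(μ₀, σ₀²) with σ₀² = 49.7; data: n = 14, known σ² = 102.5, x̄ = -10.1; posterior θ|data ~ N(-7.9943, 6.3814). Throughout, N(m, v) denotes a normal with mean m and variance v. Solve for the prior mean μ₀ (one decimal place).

μ₀ = 6.3

The posterior mean is a precision-weighted average: μ_n = (τ₀μ₀ + τ_data·x̄)/(τ₀+τ_data), with τ₀=1/σ₀² and τ_data=n/σ².
Here τ₀ = 1/49.7 = 0.020121 and τ_data = 14/102.5 = 0.136585, so τ_n = 0.156706.
Rearranging for μ₀: μ₀ = (μ_n·τ_n − τ_data·x̄)/τ₀ = (-7.9943·0.156706 − 0.136585·-10.1) / 0.020121 = 0.126754/0.020121 ≈ 6.3.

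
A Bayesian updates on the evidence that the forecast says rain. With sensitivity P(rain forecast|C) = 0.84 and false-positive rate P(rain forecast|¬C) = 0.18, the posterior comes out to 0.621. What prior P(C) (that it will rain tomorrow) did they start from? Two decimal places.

P(C) = 0.26

In odds form, posterior odds = prior odds × likelihood ratio, so prior odds = posterior odds ÷ LR.
Posterior odds = 0.621/(1−0.621) = 1.6385. LR = 0.84/0.18 = 4.6667.
Prior odds = 1.6385/4.6667 = 0.3511, so P(C) = 0.3511/(1+0.3511) ≈ 0.26.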